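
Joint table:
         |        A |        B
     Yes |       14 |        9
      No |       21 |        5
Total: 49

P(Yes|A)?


P(Yes|A) = 14/(14+21) = 14/35 = 2/5

P = 2/5 ≈ 40.00%


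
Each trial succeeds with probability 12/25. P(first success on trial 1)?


Geometric: P(X=1) = (1-p)^(k-1)×p = (13/25)^0×12/25 = 12/25

P(X=1) = 12/25 ≈ 48.00%


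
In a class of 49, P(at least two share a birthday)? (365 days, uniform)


P(all different) = Π(365-i)/365 for i=0..48
= 0.034220
P(match) = 1 - 0.034220 = 0.965780

P ≈ 0.9658 ≈ 96.58%


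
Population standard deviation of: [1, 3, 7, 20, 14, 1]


Mean = 46/6 = 23/3
  (1-23/3)²=400/9
  (3-23/3)²=196/9
  (7-23/3)²=4/9
  (20-23/3)²=1369/9
  (14-23/3)²=361/9
  (1-23/3)²=400/9
Σ(x-μ)² = 910/3
σ² = (910/3)/6 = 455/9

σ = √(455/9) ≈ 7.1102


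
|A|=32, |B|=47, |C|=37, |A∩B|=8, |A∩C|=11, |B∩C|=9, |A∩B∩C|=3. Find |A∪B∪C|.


|A∪B∪C| = 32+47+37-8-11-9+3 = 91

|A∪B∪C| = 91


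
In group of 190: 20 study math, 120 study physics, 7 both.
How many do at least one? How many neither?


|A∪B| = 20+120-7 = 133
Neither = 190-133 = 57

At least one: 133; Neither: 57


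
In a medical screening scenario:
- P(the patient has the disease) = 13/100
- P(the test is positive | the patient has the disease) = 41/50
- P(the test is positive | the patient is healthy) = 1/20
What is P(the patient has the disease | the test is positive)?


Using Bayes' theorem:
P(A|B) = P(B|A)·P(A) / P(B)

P(the test is positive) = 41/50 × 13/100 + 1/20 × 87/100
= 533/5000 + 87/2000 = 1501/10000

P(the patient has the disease|the test is positive) = (533/5000) / (1501/10000) = 1066/1501

P(the patient has the disease|the test is positive) = 1066/1501 ≈ 71.02%


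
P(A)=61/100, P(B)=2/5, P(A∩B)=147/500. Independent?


P(A)×P(B) = 61/250
P(A∩B) = 147/500
Not equal → NOT independent

No, not independent


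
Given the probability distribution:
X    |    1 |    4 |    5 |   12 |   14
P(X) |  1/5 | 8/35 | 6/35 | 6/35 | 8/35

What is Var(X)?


E[X] = 253/35
E[X²] = 2717/35
Var(X) = E[X²] - (E[X])² = 2717/35 - 64009/1225 = 31086/1225

Var(X) = 31086/1225 ≈ 25.3763


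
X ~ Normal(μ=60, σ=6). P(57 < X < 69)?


z₁=(57-60)/6=-0.5, z₂=(69-60)/6=1.5
P = Φ(1.5) - Φ(-0.5) = 0.933193 - 0.308538 = 0.624655 ≈ 0.6247

P(57 < X < 69) ≈ 0.6247


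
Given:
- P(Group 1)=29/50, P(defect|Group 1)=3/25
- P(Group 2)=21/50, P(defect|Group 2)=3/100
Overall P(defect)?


P(B) = Σ P(B|Aᵢ)×P(Aᵢ)
  3/25×29/50 = 87/1250
  3/100×21/50 = 63/5000
Sum = 411/5000

P(defect) = 411/5000 ≈ 8.22%


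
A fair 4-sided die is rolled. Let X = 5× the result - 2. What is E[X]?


E[die] = (1+4)/2 = 5/2
E[X] = 5×5/2 - 2 = 21/2

E[X] = 21/2


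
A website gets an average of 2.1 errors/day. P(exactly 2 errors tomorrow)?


Poisson(λ=2.1): P(X=2) = e^(-λ)×λ^k/k!
= e^(-2.1) × 2.1^2 / 2!
≈ 0.1224564283 × 4.41 / 2 ≈ 0.270016

P(X=2) ≈ 0.270016 ≈ 27.00%


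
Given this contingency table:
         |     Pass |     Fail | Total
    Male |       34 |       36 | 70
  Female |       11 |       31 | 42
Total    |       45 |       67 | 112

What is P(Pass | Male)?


P(Pass | Male) = 34/(34+36) = 34/70 = 17/35

P(Pass|Male) = 17/35 ≈ 48.57%


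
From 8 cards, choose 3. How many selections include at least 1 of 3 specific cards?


Complement: C(8,3) - C(5,3) = 56 - 10 = 46

46


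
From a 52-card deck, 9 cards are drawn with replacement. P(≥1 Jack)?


P(not a Jack) = 48/52 = 12/13
P(none in 9 draws) = (12/13)^9 = 5159780352/10604499373
P(≥1 Jack) = 1 - 5159780352/10604499373 = 5444719021/10604499373

P = 5444719021/10604499373 ≈ 51.34%


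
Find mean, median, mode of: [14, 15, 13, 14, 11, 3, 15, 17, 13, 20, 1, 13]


Sorted: [1, 3, 11, 13, 13, 13, 14, 14, 15, 15, 17, 20]
Mean = 149/12
Median = 27/2
Freq: {14: 2, 15: 2, 13: 3, 11: 1, 3: 1, 17: 1, 20: 1, 1: 1}
Mode: [13]

Mean=149/12, Median=27/2, Mode=13


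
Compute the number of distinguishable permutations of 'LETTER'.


Letters: 6, freq: {'L': 1, 'E': 2, 'T': 2, 'R': 1}
6!/(1!×2!×2!×1!) = 720/4 = 180

180


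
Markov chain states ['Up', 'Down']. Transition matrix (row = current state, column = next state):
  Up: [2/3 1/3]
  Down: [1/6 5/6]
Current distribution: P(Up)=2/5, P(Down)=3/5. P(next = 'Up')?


P(next=Up) = Σᵢ P(now=i)×P(i→Up)
= 2/5×2/3 + 3/5×1/6
= 4/15 + 1/10 = 11/30

P = 11/30 ≈ 0.3667


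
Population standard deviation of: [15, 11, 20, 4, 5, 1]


Mean = 56/6 = 28/3
  (15-28/3)²=289/9
  (11-28/3)²=25/9
  (20-28/3)²=1024/9
  (4-28/3)²=256/9
  (5-28/3)²=169/9
  (1-28/3)²=625/9
Σ(x-μ)² = 796/3
σ² = (796/3)/6 = 398/9

σ = √(398/9) ≈ 6.6500


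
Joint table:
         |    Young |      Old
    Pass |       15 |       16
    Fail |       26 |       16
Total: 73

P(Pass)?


P(Pass) = (15+16)/73 = 31/73

P(Pass) = 31/73 ≈ 42.47%


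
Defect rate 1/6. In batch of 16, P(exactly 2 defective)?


Binomial: P(X=2) = C(16,2)×p^2×(1-p)^14
= 120 × 1/36 × 6103515625/78364164096 = 30517578125/117546246144

P(X=2) = 30517578125/117546246144 ≈ 25.96%


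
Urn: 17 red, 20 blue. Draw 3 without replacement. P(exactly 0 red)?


Hypergeometric: C(17,0)×C(20,3)/C(37,3)
= 1×1140/7770 = 38/259

P(X=0) = 38/259 ≈ 14.67%


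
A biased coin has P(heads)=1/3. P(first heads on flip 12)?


Geometric: P(X=12) = (1-p)^(k-1)×p = (2/3)^11×1/3 = 2048/531441

P(X=12) = 2048/531441 ≈ 0.39%


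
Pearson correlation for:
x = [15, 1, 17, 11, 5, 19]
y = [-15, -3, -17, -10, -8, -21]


n=6, Σx=68, Σy=-74, Σxy=-1066, Σx²=1022, Σy²=1128
r = (6×(-1066) - 68×(-74))/√((6×1022 - 68²)(6×1128 - (-74)²))
= -1364/√(1508×1292) = -1364/√1948336 ≈ -1364/1395.8281 ≈ -0.9772

r ≈ -0.9772


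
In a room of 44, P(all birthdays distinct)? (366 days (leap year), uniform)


P(all different) = Π(366-i)/366 for i=0..43
= (366/366)×(365/366)×...×(323/366)
= 0.067633

P ≈ 0.0676 ≈ 6.76%


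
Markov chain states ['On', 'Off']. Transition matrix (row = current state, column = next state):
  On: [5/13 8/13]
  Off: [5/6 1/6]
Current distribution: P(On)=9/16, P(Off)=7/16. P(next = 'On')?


P(next=On) = Σᵢ P(now=i)×P(i→On)
= 9/16×5/13 + 7/16×5/6
= 45/208 + 35/96 = 725/1248

P = 725/1248 ≈ 0.5809


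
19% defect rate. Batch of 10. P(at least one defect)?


P(all good) = (81/100)^10 = 12157665459056928801/100000000000000000000
P(≥1 defect) = 87842334540943071199/100000000000000000000

P = 87842334540943071199/100000000000000000000 ≈ 87.84%


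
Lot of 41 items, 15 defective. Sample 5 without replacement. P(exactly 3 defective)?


Hypergeometric: C(15,3)×C(26,2)/C(41,5)
= 455×325/749398 = 11375/57646

P(X=3) = 11375/57646 ≈ 19.73%


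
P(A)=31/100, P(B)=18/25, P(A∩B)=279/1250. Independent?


P(A)×P(B) = 279/1250
P(A∩B) = 279/1250
Equal ✓ → Independent

Yes, independent


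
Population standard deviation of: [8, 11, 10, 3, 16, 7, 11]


Mean = 66/7
  (8-66/7)²=100/49
  (11-66/7)²=121/49
  (10-66/7)²=16/49
  (3-66/7)²=2025/49
  (16-66/7)²=2116/49
  (7-66/7)²=289/49
  (11-66/7)²=121/49
Σ(x-μ)² = 684/7
σ² = (684/7)/7 = 684/49

σ = √(684/49) ≈ 3.7362


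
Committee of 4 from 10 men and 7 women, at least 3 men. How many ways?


Count by #men:
  3M,1W: C(10,3)×C(7,1)=840
  4M,0W: C(10,4)×C(7,0)=210
Total = 1050

1050


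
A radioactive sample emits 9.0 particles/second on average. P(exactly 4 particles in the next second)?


Poisson(λ=9.0): P(X=4) = e^(-λ)×λ^k/k!
= e^(-9.0) × 9.0^4 / 4!
≈ 0.0001234098041 × 6561 / 24 ≈ 0.033737

P(X=4) ≈ 0.033737 ≈ 3.37%


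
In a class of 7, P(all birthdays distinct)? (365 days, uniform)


P(all different) = Π(365-i)/365 for i=0..6
= (365/365)×(364/365)×...×(359/365)
= 0.943764

P ≈ 0.9438 ≈ 94.38%


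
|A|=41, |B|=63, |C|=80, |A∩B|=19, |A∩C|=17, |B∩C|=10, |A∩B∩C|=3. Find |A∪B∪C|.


|A∪B∪C| = 41+63+80-19-17-10+3 = 141

|A∪B∪C| = 141


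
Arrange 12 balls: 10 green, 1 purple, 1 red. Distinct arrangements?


12!/(10!×1!×1!) = 132

132


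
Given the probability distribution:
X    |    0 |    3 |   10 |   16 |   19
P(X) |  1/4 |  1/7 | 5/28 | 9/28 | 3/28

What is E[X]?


E[X] = Σ x·P(X=x)
= (0)×(1/4) + (3)×(1/7) + (10)×(5/28) + (16)×(9/28) + (19)×(3/28)
= 263/28

E[X] = 263/28


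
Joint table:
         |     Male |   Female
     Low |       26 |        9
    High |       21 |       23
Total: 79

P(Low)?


P(Low) = (26+9)/79 = 35/79

P(Low) = 35/79 ≈ 44.30%


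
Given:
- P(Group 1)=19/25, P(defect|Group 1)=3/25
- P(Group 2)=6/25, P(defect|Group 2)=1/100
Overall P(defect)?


P(B) = Σ P(B|Aᵢ)×P(Aᵢ)
  3/25×19/25 = 57/625
  1/100×6/25 = 3/1250
Sum = 117/1250

P(defect) = 117/1250 ≈ 9.36%


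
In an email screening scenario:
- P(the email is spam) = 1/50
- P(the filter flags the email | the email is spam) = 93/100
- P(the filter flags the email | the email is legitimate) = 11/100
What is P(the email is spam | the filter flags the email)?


Using Bayes' theorem:
P(A|B) = P(B|A)·P(A) / P(B)

P(the filter flags the email) = 93/100 × 1/50 + 11/100 × 49/50
= 93/5000 + 539/5000 = 79/625

P(the email is spam|the filter flags the email) = (93/5000) / (79/625) = 93/632

P(the email is spam|the filter flags the email) = 93/632 ≈ 14.72%


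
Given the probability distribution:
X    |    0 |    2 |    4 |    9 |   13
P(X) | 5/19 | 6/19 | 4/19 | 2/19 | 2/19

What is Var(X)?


E[X] = 72/19
E[X²] = 588/19
Var(X) = E[X²] - (E[X])² = 588/19 - 5184/361 = 5988/361

Var(X) = 5988/361 ≈ 16.5873


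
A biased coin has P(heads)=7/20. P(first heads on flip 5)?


Geometric: P(X=5) = (1-p)^(k-1)×p = (13/20)^4×7/20 = 199927/3200000

P(X=5) = 199927/3200000 ≈ 6.25%


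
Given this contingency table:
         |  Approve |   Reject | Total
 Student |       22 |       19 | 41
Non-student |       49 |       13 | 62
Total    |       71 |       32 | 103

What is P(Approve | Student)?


P(Approve | Student) = 22/(22+19) = 22/41

P(Approve|Student) = 22/41 ≈ 53.66%


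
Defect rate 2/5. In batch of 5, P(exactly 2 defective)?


Binomial: P(X=2) = C(5,2)×p^2×(1-p)^3
= 10 × 4/25 × 27/125 = 216/625

P(X=2) = 216/625 ≈ 34.56%


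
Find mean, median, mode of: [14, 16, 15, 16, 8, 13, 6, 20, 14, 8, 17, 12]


Sorted: [6, 8, 8, 12, 13, 14, 14, 15, 16, 16, 17, 20]
Mean = 159/12 = 53/4
Median = 14
Freq: {14: 2, 16: 2, 15: 1, 8: 2, 13: 1, 6: 1, 20: 1, 17: 1, 12: 1}
Mode: [8, 14, 16]

Mean=53/4, Median=14, Mode=[8, 14, 16]


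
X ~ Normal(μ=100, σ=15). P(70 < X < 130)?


z₁=(70-100)/15=-2.0, z₂=(130-100)/15=2.0
P = Φ(2.0) - Φ(-2.0) = 0.977250 - 0.022750 = 0.954500 ≈ 0.9545

P(70 < X < 130) ≈ 0.9545


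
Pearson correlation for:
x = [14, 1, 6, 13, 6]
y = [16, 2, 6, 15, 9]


n=5, Σx=40, Σy=48, Σxy=511, Σx²=438, Σy²=602
r = (5×511 - 40×48)/√((5×438 - 40²)(5×602 - 48²))
= 635/√(590×706) = 635/√416540 ≈ 635/645.3991 ≈ 0.9839

r ≈ 0.9839


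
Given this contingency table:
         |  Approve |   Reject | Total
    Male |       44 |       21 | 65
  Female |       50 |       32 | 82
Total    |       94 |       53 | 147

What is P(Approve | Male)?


P(Approve | Male) = 44/(44+21) = 44/65

P(Approve|Male) = 44/65 ≈ 67.69%


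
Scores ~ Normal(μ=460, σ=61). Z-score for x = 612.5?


z = (x - μ)/σ = (612.5 - 460)/61 = 2.5

z = 2.5


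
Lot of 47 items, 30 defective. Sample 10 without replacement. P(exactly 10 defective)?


Hypergeometric: C(30,10)×C(17,0)/C(47,10)
= 30045015×1/5178066751 = 9135/1574359

P(X=10) = 9135/1574359 ≈ 0.58%


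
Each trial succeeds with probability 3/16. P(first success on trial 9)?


Geometric: P(X=9) = (1-p)^(k-1)×p = (13/16)^8×3/16 = 2447192163/68719476736

P(X=9) = 2447192163/68719476736 ≈ 3.56%


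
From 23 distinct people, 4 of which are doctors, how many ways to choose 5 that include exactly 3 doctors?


Choose 3 of the 4 doctors and 2 of the other 19 people:
C(4,3)×C(19,2) = 4×171 = 684

684


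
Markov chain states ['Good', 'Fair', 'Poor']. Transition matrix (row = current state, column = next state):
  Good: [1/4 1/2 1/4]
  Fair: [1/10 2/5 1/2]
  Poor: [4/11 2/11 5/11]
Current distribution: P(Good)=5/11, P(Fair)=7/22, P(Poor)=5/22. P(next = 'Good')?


P(next=Good) = Σᵢ P(now=i)×P(i→Good)
= 5/11×1/4 + 7/22×1/10 + 5/22×4/11
= 5/44 + 7/220 + 10/121 = 138/605

P = 138/605 ≈ 0.2281


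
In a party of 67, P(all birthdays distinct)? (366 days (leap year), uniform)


P(all different) = Π(366-i)/366 for i=0..66
= (366/366)×(365/366)×...×(300/366)
= 0.001590

P ≈ 0.0016 ≈ 0.16%


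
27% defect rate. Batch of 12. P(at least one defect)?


P(all good) = (73/100)^12 = 22902048046490258711521/1000000000000000000000000
P(≥1 defect) = 977097951953509741288479/1000000000000000000000000

P = 977097951953509741288479/1000000000000000000000000 ≈ 97.71%


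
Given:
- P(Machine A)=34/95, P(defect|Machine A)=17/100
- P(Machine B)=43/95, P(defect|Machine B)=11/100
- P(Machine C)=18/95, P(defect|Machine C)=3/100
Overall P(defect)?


P(B) = Σ P(B|Aᵢ)×P(Aᵢ)
  17/100×34/95 = 289/4750
  11/100×43/95 = 473/9500
  3/100×18/95 = 27/4750
Sum = 221/1900

P(defect) = 221/1900 ≈ 11.63%


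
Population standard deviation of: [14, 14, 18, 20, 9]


Mean = 75/5 = 15
  (14-15)²=1
  (14-15)²=1
  (18-15)²=9
  (20-15)²=25
  (9-15)²=36
Σ(x-μ)² = 72
σ² = 72/5

σ = √(72/5) ≈ 3.7947


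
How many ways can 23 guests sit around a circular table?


Circular arrangements of 23 distinct objects: fix one position to break rotational symmetry.
(n-1)! = 22! = 1124000727777607680000

1124000727777607680000


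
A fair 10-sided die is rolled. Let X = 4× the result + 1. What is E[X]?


E[die] = (1+10)/2 = 11/2
E[X] = 4×11/2 + 1 = 23

E[X] = 23


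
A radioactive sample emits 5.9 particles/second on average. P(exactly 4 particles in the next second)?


Poisson(λ=5.9): P(X=4) = e^(-λ)×λ^k/k!
= e^(-5.9) × 5.9^4 / 4!
≈ 0.002739444819 × 1211.7361 / 24 ≈ 0.138312

P(X=4) ≈ 0.138312 ≈ 13.83%


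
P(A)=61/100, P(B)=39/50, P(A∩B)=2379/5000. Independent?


P(A)×P(B) = 2379/5000
P(A∩B) = 2379/5000
Equal ✓ → Independent

Yes, independent


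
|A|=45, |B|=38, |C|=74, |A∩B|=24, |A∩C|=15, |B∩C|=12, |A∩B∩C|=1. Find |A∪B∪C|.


|A∪B∪C| = 45+38+74-24-15-12+1 = 107

|A∪B∪C| = 107


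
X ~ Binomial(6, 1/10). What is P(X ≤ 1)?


P(X ≤ 1) = Σ P(X=i) for i=0..1
P(X=0) = 531441/1000000
P(X=1) = 177147/500000
Sum = 177147/200000

P(X ≤ 1) = 177147/200000 ≈ 88.57%


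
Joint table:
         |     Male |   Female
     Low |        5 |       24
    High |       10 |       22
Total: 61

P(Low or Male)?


P(Low∨Male) = P(Low) + P(Male) - P(Low∧Male)
= (29 + 15 - 5)/61 = 39/61

P = 39/61 ≈ 63.93%


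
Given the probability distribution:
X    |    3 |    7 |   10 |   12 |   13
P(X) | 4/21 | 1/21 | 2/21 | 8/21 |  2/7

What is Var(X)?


E[X] = 71/7
E[X²] = 817/7
Var(X) = E[X²] - (E[X])² = 817/7 - 5041/49 = 678/49

Var(X) = 678/49 ≈ 13.8367


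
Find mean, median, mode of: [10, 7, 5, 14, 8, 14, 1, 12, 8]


Sorted: [1, 5, 7, 8, 8, 10, 12, 14, 14]
Mean = 79/9
Median = 8
Freq: {10: 1, 7: 1, 5: 1, 14: 2, 8: 2, 1: 1, 12: 1}
Mode: [8, 14]

Mean=79/9, Median=8, Mode=[8, 14]


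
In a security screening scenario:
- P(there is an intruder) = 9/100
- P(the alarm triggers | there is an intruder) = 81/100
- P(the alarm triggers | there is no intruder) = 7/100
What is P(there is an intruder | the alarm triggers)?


Using Bayes' theorem:
P(A|B) = P(B|A)·P(A) / P(B)

P(the alarm triggers) = 81/100 × 9/100 + 7/100 × 91/100
= 729/10000 + 637/10000 = 683/5000

P(there is an intruder|the alarm triggers) = (729/10000) / (683/5000) = 729/1366

P(there is an intruder|the alarm triggers) = 729/1366 ≈ 53.37%


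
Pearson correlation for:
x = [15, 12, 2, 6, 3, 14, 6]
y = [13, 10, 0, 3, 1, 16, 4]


n=7, Σx=58, Σy=47, Σxy=584, Σx²=650, Σy²=551
r = (7×584 - 58×47)/√((7×650 - 58²)(7×551 - 47²))
= 1362/√(1186×1648) = 1362/√1954528 ≈ 1362/1398.0443 ≈ 0.9742

r ≈ 0.9742


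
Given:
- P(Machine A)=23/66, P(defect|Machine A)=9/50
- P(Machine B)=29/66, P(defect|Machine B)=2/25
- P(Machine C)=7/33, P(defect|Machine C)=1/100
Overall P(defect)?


P(B) = Σ P(B|Aᵢ)×P(Aᵢ)
  9/50×23/66 = 69/1100
  2/25×29/66 = 29/825
  1/100×7/33 = 7/3300
Sum = 1/10

P(defect) = 1/10 ≈ 10.00%


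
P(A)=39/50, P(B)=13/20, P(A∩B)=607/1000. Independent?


P(A)×P(B) = 507/1000
P(A∩B) = 607/1000
Not equal → NOT independent

No, not independent


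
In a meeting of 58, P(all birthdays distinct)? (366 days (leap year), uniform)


P(all different) = Π(366-i)/366 for i=0..57
= (366/366)×(365/366)×...×(309/366)
= 0.008451

P ≈ 0.0085 ≈ 0.85%


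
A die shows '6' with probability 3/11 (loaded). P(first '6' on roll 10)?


Geometric: P(X=10) = (1-p)^(k-1)×p = (8/11)^9×3/11 = 402653184/25937424601

P(X=10) = 402653184/25937424601 ≈ 1.55%


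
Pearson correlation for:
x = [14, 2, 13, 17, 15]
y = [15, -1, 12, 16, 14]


n=5, Σx=61, Σy=56, Σxy=846, Σx²=883, Σy²=822
r = (5×846 - 61×56)/√((5×883 - 61²)(5×822 - 56²))
= 814/√(694×974) = 814/√675956 ≈ 814/822.1654 ≈ 0.9901

r ≈ 0.9901


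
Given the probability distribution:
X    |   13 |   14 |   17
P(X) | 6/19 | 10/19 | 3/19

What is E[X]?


E[X] = Σ x·P(X=x)
= (13)×(6/19) + (14)×(10/19) + (17)×(3/19)
= 269/19

E[X] = 269/19


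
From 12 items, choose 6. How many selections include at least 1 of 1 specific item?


Complement: C(12,6) - C(11,6) = 924 - 462 = 462

462


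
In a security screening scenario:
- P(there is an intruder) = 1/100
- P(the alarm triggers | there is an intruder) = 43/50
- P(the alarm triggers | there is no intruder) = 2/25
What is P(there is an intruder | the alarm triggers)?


Using Bayes' theorem:
P(A|B) = P(B|A)·P(A) / P(B)

P(the alarm triggers) = 43/50 × 1/100 + 2/25 × 99/100
= 43/5000 + 99/1250 = 439/5000

P(there is an intruder|the alarm triggers) = (43/5000) / (439/5000) = 43/439

P(there is an intruder|the alarm triggers) = 43/439 ≈ 9.79%


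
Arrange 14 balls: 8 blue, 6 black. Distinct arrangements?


14!/(8!×6!) = 3003

3003


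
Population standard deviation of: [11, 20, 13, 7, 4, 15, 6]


Mean = 76/7
  (11-76/7)²=1/49
  (20-76/7)²=4096/49
  (13-76/7)²=225/49
  (7-76/7)²=729/49
  (4-76/7)²=2304/49
  (15-76/7)²=841/49
  (6-76/7)²=1156/49
Σ(x-μ)² = 1336/7
σ² = (1336/7)/7 = 1336/49

σ = √(1336/49) ≈ 5.2216


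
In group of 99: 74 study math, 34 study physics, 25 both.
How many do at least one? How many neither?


|A∪B| = 74+34-25 = 83
Neither = 99-83 = 16

At least one: 83; Neither: 16


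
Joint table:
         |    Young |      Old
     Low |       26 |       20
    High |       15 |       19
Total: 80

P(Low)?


P(Low) = (26+20)/80 = 46/80 = 23/40

P(Low) = 23/40 ≈ 57.50%


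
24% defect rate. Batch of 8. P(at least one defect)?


P(all good) = (19/25)^8 = 16983563041/152587890625
P(≥1 defect) = 135604327584/152587890625

P = 135604327584/152587890625 ≈ 88.87%


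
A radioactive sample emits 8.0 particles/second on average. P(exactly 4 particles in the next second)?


Poisson(λ=8.0): P(X=4) = e^(-λ)×λ^k/k!
= e^(-8.0) × 8.0^4 / 4!
≈ 0.0003354626279 × 4096 / 24 ≈ 0.057252

P(X=4) ≈ 0.057252 ≈ 5.73%


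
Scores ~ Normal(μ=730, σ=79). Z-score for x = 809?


z = (x - μ)/σ = (809 - 730)/79 = 1.0

z = 1.0


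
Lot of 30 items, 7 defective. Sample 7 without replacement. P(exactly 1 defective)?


Hypergeometric: C(7,1)×C(23,6)/C(30,7)
= 7×100947/2035800 = 235543/678600

P(X=1) = 235543/678600 ≈ 34.71%


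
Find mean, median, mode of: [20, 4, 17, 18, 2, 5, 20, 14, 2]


Sorted: [2, 2, 4, 5, 14, 17, 18, 20, 20]
Mean = 102/9 = 34/3
Median = 14
Freq: {20: 2, 4: 1, 17: 1, 18: 1, 2: 2, 5: 1, 14: 1}
Mode: [2, 20]

Mean=34/3, Median=14, Mode=[2, 20]


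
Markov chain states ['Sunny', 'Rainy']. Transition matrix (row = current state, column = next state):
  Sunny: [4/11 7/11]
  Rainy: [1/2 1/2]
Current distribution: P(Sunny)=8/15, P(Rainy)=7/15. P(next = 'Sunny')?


P(next=Sunny) = Σᵢ P(now=i)×P(i→Sunny)
= 8/15×4/11 + 7/15×1/2
= 32/165 + 7/30 = 47/110

P = 47/110 ≈ 0.4273


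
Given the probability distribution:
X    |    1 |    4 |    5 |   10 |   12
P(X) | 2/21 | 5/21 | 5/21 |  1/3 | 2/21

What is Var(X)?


E[X] = 47/7
E[X²] = 1195/21
Var(X) = E[X²] - (E[X])² = 1195/21 - 2209/49 = 1738/147

Var(X) = 1738/147 ≈ 11.8231


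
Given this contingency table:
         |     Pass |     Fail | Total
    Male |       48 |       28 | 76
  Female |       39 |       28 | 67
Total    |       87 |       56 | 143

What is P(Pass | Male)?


P(Pass | Male) = 48/(48+28) = 48/76 = 12/19

P(Pass|Male) = 12/19 ≈ 63.16%


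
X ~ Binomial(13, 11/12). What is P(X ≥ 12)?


P(X ≥ 12) = Σ P(X=i) for i=12..13
P(X=12) = 40799568897373/106993205379072
P(X=13) = 34522712143931/106993205379072
Sum = 3138428376721/4458050224128

P(X ≥ 12) = 3138428376721/4458050224128 ≈ 70.40%


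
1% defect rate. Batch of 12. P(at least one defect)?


P(all good) = (99/100)^12 = 886384871716129280658801/1000000000000000000000000
P(≥1 defect) = 113615128283870719341199/1000000000000000000000000

P = 113615128283870719341199/1000000000000000000000000 ≈ 11.36%


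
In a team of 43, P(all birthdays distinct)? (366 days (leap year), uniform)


P(all different) = Π(366-i)/366 for i=0..42
= (366/366)×(365/366)×...×(324/366)
= 0.076637

P ≈ 0.0766 ≈ 7.66%


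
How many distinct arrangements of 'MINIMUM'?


Letters: 7, freq: {'M': 3, 'I': 2, 'N': 1, 'U': 1}
7!/(3!×2!×1!×1!) = 5040/12 = 420

420


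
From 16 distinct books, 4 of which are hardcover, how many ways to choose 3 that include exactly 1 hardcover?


Choose 1 of the 4 hardcovers and 2 of the other 12 books:
C(4,1)×C(12,2) = 4×66 = 264

264


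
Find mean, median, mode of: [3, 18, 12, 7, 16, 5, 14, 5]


Sorted: [3, 5, 5, 7, 12, 14, 16, 18]
Mean = 80/8 = 10
Median = 19/2
Freq: {3: 1, 18: 1, 12: 1, 7: 1, 16: 1, 5: 2, 14: 1}
Mode: [5]

Mean=10, Median=19/2, Mode=5


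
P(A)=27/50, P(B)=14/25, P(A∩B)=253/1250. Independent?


P(A)×P(B) = 189/625
P(A∩B) = 253/1250
Not equal → NOT independent

No, not independent


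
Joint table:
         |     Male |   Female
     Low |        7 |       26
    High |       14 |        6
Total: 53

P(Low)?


P(Low) = (7+26)/53 = 33/53

P(Low) = 33/53 ≈ 62.26%


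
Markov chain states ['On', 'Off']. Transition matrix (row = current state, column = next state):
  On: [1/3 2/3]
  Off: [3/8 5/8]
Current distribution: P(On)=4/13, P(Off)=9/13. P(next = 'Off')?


P(next=Off) = Σᵢ P(now=i)×P(i→Off)
= 4/13×2/3 + 9/13×5/8
= 8/39 + 45/104 = 199/312

P = 199/312 ≈ 0.6378


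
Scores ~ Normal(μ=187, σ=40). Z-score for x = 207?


z = (x - μ)/σ = (207 - 187)/40 = 0.5

z = 0.5


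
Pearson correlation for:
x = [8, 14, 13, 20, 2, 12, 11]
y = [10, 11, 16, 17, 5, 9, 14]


n=7, Σx=80, Σy=82, Σxy=1054, Σx²=1098, Σy²=1068
r = (7×1054 - 80×82)/√((7×1098 - 80²)(7×1068 - 82²))
= 818/√(1286×752) = 818/√967072 ≈ 818/983.3982 ≈ 0.8318

r ≈ 0.8318


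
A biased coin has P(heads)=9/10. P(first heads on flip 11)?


Geometric: P(X=11) = (1-p)^(k-1)×p = (1/10)^10×9/10 = 9/100000000000

P(X=11) = 9/100000000000 ≈ 0.00%


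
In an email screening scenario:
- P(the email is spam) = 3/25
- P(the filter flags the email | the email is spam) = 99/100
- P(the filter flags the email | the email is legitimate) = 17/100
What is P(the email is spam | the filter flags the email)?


Using Bayes' theorem:
P(A|B) = P(B|A)·P(A) / P(B)

P(the filter flags the email) = 99/100 × 3/25 + 17/100 × 22/25
= 297/2500 + 187/1250 = 671/2500

P(the email is spam|the filter flags the email) = (297/2500) / (671/2500) = 27/61

P(the email is spam|the filter flags the email) = 27/61 ≈ 44.26%


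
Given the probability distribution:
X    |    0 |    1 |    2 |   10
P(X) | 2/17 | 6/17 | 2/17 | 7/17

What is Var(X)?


E[X] = 80/17
E[X²] = 42
Var(X) = E[X²] - (E[X])² = 42 - 6400/289 = 5738/289

Var(X) = 5738/289 ≈ 19.8547


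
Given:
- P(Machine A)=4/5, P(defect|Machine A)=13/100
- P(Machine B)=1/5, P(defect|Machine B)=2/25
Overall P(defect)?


P(B) = Σ P(B|Aᵢ)×P(Aᵢ)
  13/100×4/5 = 13/125
  2/25×1/5 = 2/125
Sum = 3/25

P(defect) = 3/25 ≈ 12.00%


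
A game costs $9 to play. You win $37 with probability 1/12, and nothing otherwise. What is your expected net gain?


E[gain] = (37-9)×1/12 + (-9)×11/12
= 7/3 - 33/4 = -71/12

Expected net gain = $-71/12 ≈ $-5.92


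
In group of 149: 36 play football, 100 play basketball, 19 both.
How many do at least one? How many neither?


|A∪B| = 36+100-19 = 117
Neither = 149-117 = 32

At least one: 117; Neither: 32


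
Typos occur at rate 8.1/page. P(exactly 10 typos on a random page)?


Poisson(λ=8.1): P(X=10) = e^(-λ)×λ^k/k!
= e^(-8.1) × 8.1^10 / 10!
≈ 0.0003035391381 × 1215766545.91 / 3628800 ≈ 0.101696

P(X=10) ≈ 0.101696 ≈ 10.17%


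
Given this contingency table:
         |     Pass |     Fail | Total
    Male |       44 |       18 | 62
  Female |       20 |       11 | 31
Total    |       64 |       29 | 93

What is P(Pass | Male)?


P(Pass | Male) = 44/(44+18) = 44/62 = 22/31

P(Pass|Male) = 22/31 ≈ 70.97%


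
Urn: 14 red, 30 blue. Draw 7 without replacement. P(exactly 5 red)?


Hypergeometric: C(14,5)×C(30,2)/C(44,7)
= 2002×435/38320568 = 3045/133988

P(X=5) = 3045/133988 ≈ 2.27%


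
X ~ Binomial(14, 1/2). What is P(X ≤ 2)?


P(X ≤ 2) = Σ P(X=i) for i=0..2
P(X=0) = 1/16384
P(X=1) = 7/8192
P(X=2) = 91/16384
Sum = 53/8192

P(X ≤ 2) = 53/8192 ≈ 0.65%


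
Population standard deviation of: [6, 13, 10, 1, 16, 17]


Mean = 63/6 = 21/2
  (6-21/2)²=81/4
  (13-21/2)²=25/4
  (10-21/2)²=1/4
  (1-21/2)²=361/4
  (16-21/2)²=121/4
  (17-21/2)²=169/4
Σ(x-μ)² = 379/2
σ² = (379/2)/6 = 379/12

σ = √(379/12) ≈ 5.6199


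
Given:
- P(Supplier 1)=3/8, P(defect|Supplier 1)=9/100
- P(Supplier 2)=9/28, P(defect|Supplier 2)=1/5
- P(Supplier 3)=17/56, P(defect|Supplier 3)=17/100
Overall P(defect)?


P(B) = Σ P(B|Aᵢ)×P(Aᵢ)
  9/100×3/8 = 27/800
  1/5×9/28 = 9/140
  17/100×17/56 = 289/5600
Sum = 419/2800

P(defect) = 419/2800 ≈ 14.96%


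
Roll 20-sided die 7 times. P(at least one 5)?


P(no 5)^7 = (19/20)^7 = 893871739/1280000000
P(≥1) = 1 - 893871739/1280000000 = 386128261/1280000000

P = 386128261/1280000000 ≈ 30.17%


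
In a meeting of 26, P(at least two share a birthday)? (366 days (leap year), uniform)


P(all different) = Π(366-i)/366 for i=0..25
= 0.402786
P(match) = 1 - 0.402786 = 0.597214

P ≈ 0.5972 ≈ 59.72%


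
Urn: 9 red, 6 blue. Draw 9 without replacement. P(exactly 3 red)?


Hypergeometric: C(9,3)×C(6,6)/C(15,9)
= 84×1/5005 = 12/715

P(X=3) = 12/715 ≈ 1.68%


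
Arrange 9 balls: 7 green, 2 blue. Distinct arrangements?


9!/(7!×2!) = 36

36


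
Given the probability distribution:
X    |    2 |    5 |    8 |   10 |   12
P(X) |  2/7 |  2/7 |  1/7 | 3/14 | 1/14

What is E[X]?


E[X] = Σ x·P(X=x)
= (2)×(2/7) + (5)×(2/7) + (8)×(1/7) + (10)×(3/14) + (12)×(1/14)
= 43/7

E[X] = 43/7


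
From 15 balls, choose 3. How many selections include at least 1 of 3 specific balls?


Complement: C(15,3) - C(12,3) = 455 - 220 = 235

235


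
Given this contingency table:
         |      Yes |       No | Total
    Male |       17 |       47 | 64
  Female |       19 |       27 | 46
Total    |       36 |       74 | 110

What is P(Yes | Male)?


P(Yes | Male) = 17/(17+47) = 17/64

P(Yes|Male) = 17/64 ≈ 26.56%


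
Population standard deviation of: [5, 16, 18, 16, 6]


Mean = 61/5
  (5-61/5)²=1296/25
  (16-61/5)²=361/25
  (18-61/5)²=841/25
  (16-61/5)²=361/25
  (6-61/5)²=961/25
Σ(x-μ)² = 764/5
σ² = (764/5)/5 = 764/25

σ = √(764/25) ≈ 5.5281


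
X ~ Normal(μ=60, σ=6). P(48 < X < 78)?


z₁=(48-60)/6=-2.0, z₂=(78-60)/6=3.0
P = Φ(3.0) - Φ(-2.0) = 0.998650 - 0.022750 = 0.975900 ≈ 0.9759

P(48 < X < 78) ≈ 0.9759


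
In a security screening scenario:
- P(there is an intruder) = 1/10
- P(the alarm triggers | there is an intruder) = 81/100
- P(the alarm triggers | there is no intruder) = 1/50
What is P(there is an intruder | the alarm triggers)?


Using Bayes' theorem:
P(A|B) = P(B|A)·P(A) / P(B)

P(the alarm triggers) = 81/100 × 1/10 + 1/50 × 9/10
= 81/1000 + 9/500 = 99/1000

P(there is an intruder|the alarm triggers) = (81/1000) / (99/1000) = 9/11

P(there is an intruder|the alarm triggers) = 9/11 ≈ 81.82%


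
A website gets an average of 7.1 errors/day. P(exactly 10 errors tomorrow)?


Poisson(λ=7.1): P(X=10) = e^(-λ)×λ^k/k!
= e^(-7.1) × 7.1^10 / 10!
≈ 0.0008251049233 × 325524355.101 / 3628800 ≈ 0.074017

P(X=10) ≈ 0.074017 ≈ 7.40%


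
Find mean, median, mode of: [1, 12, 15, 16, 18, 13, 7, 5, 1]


Sorted: [1, 1, 5, 7, 12, 13, 15, 16, 18]
Mean = 88/9
Median = 12
Freq: {1: 2, 12: 1, 15: 1, 16: 1, 18: 1, 13: 1, 7: 1, 5: 1}
Mode: [1]

Mean=88/9, Median=12, Mode=1


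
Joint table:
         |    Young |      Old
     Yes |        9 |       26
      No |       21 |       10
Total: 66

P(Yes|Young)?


P(Yes|Young) = 9/(9+21) = 9/30 = 3/10

P = 3/10 ≈ 30.00%


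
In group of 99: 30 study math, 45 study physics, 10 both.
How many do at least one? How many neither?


|A∪B| = 30+45-10 = 65
Neither = 99-65 = 34

At least one: 65; Neither: 34


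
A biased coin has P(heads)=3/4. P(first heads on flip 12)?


Geometric: P(X=12) = (1-p)^(k-1)×p = (1/4)^11×3/4 = 3/16777216

P(X=12) = 3/16777216 ≈ 0.00%


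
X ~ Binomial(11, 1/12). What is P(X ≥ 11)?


P(X ≥ 11) = Σ P(X=i) for i=11..11
P(X=11) = 1/743008370688
Sum = 1/743008370688

P(X ≥ 11) = 1/743008370688 ≈ 0.00%


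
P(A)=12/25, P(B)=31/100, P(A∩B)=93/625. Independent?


P(A)×P(B) = 93/625
P(A∩B) = 93/625
Equal ✓ → Independent

Yes, independent


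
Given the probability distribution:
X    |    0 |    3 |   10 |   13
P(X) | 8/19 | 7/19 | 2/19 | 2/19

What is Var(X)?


E[X] = 67/19
E[X²] = 601/19
Var(X) = E[X²] - (E[X])² = 601/19 - 4489/361 = 6930/361

Var(X) = 6930/361 ≈ 19.1967


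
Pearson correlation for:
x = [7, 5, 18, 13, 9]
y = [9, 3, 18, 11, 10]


n=5, Σx=52, Σy=51, Σxy=635, Σx²=648, Σy²=635
r = (5×635 - 52×51)/√((5×648 - 52²)(5×635 - 51²))
= 523/√(536×574) = 523/√307664 ≈ 523/554.6747 ≈ 0.9429

r ≈ 0.9429


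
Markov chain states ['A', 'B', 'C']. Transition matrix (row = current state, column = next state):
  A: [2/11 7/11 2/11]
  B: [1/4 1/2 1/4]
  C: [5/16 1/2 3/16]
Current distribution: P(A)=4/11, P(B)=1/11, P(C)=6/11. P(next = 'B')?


P(next=B) = Σᵢ P(now=i)×P(i→B)
= 4/11×7/11 + 1/11×1/2 + 6/11×1/2
= 28/121 + 1/22 + 3/11 = 133/242

P = 133/242 ≈ 0.5496


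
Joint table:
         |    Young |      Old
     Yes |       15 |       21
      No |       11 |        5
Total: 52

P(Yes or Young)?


P(Yes∨Young) = P(Yes) + P(Young) - P(Yes∧Young)
= (36 + 26 - 15)/52 = 47/52

P = 47/52 ≈ 90.38%


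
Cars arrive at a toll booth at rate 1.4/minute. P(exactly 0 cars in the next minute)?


Poisson(λ=1.4): P(X=0) = e^(-λ)×λ^k/k!
= e^(-1.4) × 1.4^0 / 0!
≈ 0.2465969639 × 1 / 1 ≈ 0.246597

P(X=0) ≈ 0.246597 ≈ 24.66%


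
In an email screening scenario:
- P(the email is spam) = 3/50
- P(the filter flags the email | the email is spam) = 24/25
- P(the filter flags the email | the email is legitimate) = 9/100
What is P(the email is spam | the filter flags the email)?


Using Bayes' theorem:
P(A|B) = P(B|A)·P(A) / P(B)

P(the filter flags the email) = 24/25 × 3/50 + 9/100 × 47/50
= 36/625 + 423/5000 = 711/5000

P(the email is spam|the filter flags the email) = (36/625) / (711/5000) = 32/79

P(the email is spam|the filter flags the email) = 32/79 ≈ 40.51%


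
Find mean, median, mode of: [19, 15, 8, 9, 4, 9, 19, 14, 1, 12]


Sorted: [1, 4, 8, 9, 9, 12, 14, 15, 19, 19]
Mean = 110/10 = 11
Median = 21/2
Freq: {19: 2, 15: 1, 8: 1, 9: 2, 4: 1, 14: 1, 1: 1, 12: 1}
Mode: [9, 19]

Mean=11, Median=21/2, Mode=[9, 19]


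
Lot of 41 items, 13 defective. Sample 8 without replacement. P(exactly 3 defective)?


Hypergeometric: C(13,3)×C(28,5)/C(41,8)
= 286×98280/95548245 = 144144/489991

P(X=3) = 144144/489991 ≈ 29.42%


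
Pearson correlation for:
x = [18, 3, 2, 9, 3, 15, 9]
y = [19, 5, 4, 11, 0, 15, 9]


n=7, Σx=59, Σy=63, Σxy=770, Σx²=733, Σy²=829
r = (7×770 - 59×63)/√((7×733 - 59²)(7×829 - 63²))
= 1673/√(1650×1834) = 1673/√3026100 ≈ 1673/1739.5689 ≈ 0.9617

r ≈ 0.9617


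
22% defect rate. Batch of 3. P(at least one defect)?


P(all good) = (39/50)^3 = 59319/125000
P(≥1 defect) = 65681/125000

P = 65681/125000 ≈ 52.54%


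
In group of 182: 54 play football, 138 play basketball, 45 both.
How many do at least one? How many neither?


|A∪B| = 54+138-45 = 147
Neither = 182-147 = 35

At least one: 147; Neither: 35


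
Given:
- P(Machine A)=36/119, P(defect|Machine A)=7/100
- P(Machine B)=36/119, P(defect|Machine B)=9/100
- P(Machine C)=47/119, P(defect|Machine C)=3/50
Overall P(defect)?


P(B) = Σ P(B|Aᵢ)×P(Aᵢ)
  7/100×36/119 = 9/425
  9/100×36/119 = 81/2975
  3/50×47/119 = 141/5950
Sum = 429/5950

P(defect) = 429/5950 ≈ 7.21%


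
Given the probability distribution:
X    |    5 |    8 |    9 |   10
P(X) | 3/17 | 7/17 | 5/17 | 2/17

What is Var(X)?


E[X] = 8
E[X²] = 1128/17
Var(X) = E[X²] - (E[X])² = 1128/17 - 64 = 40/17

Var(X) = 40/17 ≈ 2.3529


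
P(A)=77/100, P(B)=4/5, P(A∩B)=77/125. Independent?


P(A)×P(B) = 77/125
P(A∩B) = 77/125
Equal ✓ → Independent

Yes, independent


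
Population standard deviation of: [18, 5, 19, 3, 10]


Mean = 55/5 = 11
  (18-11)²=49
  (5-11)²=36
  (19-11)²=64
  (3-11)²=64
  (10-11)²=1
Σ(x-μ)² = 214
σ² = 214/5

σ = √(214/5) ≈ 6.5422


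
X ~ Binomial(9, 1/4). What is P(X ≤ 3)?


P(X ≤ 3) = Σ P(X=i) for i=0..3
P(X=0) = 19683/262144
P(X=1) = 59049/262144
P(X=2) = 19683/65536
P(X=3) = 15309/65536
Sum = 54675/65536

P(X ≤ 3) = 54675/65536 ≈ 83.43%


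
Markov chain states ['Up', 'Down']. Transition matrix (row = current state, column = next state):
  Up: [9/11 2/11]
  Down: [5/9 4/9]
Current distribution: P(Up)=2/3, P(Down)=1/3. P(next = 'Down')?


P(next=Down) = Σᵢ P(now=i)×P(i→Down)
= 2/3×2/11 + 1/3×4/9
= 4/33 + 4/27 = 80/297

P = 80/297 ≈ 0.2694


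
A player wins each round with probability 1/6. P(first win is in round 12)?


Geometric: P(X=12) = (1-p)^(k-1)×p = (5/6)^11×1/6 = 48828125/2176782336

P(X=12) = 48828125/2176782336 ≈ 2.24%


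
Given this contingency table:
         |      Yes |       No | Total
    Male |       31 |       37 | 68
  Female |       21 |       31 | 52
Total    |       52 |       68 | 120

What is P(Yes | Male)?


P(Yes | Male) = 31/(31+37) = 31/68

P(Yes|Male) = 31/68 ≈ 45.59%


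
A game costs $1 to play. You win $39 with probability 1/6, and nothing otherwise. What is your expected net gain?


E[gain] = (39-1)×1/6 + (-1)×5/6
= 19/3 - 5/6 = 11/2

Expected net gain = $11/2 ≈ $5.50


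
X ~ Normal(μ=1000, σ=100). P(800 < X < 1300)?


z₁=(800-1000)/100=-2.0, z₂=(1300-1000)/100=3.0
P = Φ(3.0) - Φ(-2.0) = 0.998650 - 0.022750 = 0.975900 ≈ 0.9759

P(800 < X < 1300) ≈ 0.9759


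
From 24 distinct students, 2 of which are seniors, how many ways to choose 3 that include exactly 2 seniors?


Choose 2 of the 2 seniors and 1 of the other 22 students:
C(2,2)×C(22,1) = 1×22 = 22

22


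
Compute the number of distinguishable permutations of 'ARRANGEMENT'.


Letters: 11, freq: {'A': 2, 'R': 2, 'N': 2, 'G': 1, 'E': 2, 'M': 1, 'T': 1}
11!/(2!×2!×2!×1!×2!×1!×1!) = 39916800/16 = 2494800

2494800


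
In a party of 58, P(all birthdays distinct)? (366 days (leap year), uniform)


P(all different) = Π(366-i)/366 for i=0..57
= (366/366)×(365/366)×...×(309/366)
= 0.008451

P ≈ 0.0085 ≈ 0.85%


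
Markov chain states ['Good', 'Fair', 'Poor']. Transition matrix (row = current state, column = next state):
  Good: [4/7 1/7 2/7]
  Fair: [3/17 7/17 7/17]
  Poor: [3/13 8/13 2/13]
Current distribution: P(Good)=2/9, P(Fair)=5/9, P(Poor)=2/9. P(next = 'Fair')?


P(next=Fair) = Σᵢ P(now=i)×P(i→Fair)
= 2/9×1/7 + 5/9×7/17 + 2/9×8/13
= 2/63 + 35/153 + 16/117 = 5531/13923

P = 5531/13923 ≈ 0.3973


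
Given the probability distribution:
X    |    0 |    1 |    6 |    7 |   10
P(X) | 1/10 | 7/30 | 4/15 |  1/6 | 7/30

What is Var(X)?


E[X] = 16/3
E[X²] = 124/3
Var(X) = E[X²] - (E[X])² = 124/3 - 256/9 = 116/9

Var(X) = 116/9 ≈ 12.8889


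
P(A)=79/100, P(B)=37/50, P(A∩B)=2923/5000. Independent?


P(A)×P(B) = 2923/5000
P(A∩B) = 2923/5000
Equal ✓ → Independent

Yes, independent


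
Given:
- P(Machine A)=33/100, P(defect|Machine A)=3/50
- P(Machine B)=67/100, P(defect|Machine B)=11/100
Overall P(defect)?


P(B) = Σ P(B|Aᵢ)×P(Aᵢ)
  3/50×33/100 = 99/5000
  11/100×67/100 = 737/10000
Sum = 187/2000

P(defect) = 187/2000 ≈ 9.35%


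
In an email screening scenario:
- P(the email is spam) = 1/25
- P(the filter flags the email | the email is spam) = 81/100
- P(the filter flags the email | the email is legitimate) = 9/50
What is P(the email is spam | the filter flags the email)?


Using Bayes' theorem:
P(A|B) = P(B|A)·P(A) / P(B)

P(the filter flags the email) = 81/100 × 1/25 + 9/50 × 24/25
= 81/2500 + 108/625 = 513/2500

P(the email is spam|the filter flags the email) = (81/2500) / (513/2500) = 3/19

P(the email is spam|the filter flags the email) = 3/19 ≈ 15.79%


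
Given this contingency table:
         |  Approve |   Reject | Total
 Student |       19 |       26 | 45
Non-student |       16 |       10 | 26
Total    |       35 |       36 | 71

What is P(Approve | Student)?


P(Approve | Student) = 19/(19+26) = 19/45

P(Approve|Student) = 19/45 ≈ 42.22%


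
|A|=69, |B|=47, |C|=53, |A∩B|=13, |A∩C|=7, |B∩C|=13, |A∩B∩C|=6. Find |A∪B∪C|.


|A∪B∪C| = 69+47+53-13-7-13+6 = 142

|A∪B∪C| = 142


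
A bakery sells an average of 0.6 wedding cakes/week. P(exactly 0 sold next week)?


Poisson(λ=0.6): P(X=0) = e^(-λ)×λ^k/k!
= e^(-0.6) × 0.6^0 / 0!
≈ 0.5488116361 × 1 / 1 ≈ 0.548812

P(X=0) ≈ 0.548812 ≈ 54.88%


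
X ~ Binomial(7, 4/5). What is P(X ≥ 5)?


P(X ≥ 5) = Σ P(X=i) for i=5..7
P(X=5) = 21504/78125
P(X=6) = 28672/78125
P(X=7) = 16384/78125
Sum = 13312/15625

P(X ≥ 5) = 13312/15625 ≈ 85.20%


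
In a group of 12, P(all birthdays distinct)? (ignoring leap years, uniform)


P(all different) = Π(365-i)/365 for i=0..11
= (365/365)×(364/365)×...×(354/365)
= 0.832975

P ≈ 0.8330 ≈ 83.30%


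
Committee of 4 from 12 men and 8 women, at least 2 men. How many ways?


Count by #men:
  2M,2W: C(12,2)×C(8,2)=1848
  3M,1W: C(12,3)×C(8,1)=1760
  4M,0W: C(12,4)×C(8,0)=495
Total = 4103

4103


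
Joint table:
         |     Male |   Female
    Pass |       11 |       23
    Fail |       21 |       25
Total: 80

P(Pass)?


P(Pass) = (11+23)/80 = 34/80 = 17/40

P(Pass) = 17/40 ≈ 42.50%


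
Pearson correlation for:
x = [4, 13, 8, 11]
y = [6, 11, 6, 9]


n=4, Σx=36, Σy=32, Σxy=314, Σx²=370, Σy²=274
r = (4×314 - 36×32)/√((4×370 - 36²)(4×274 - 32²))
= 104/√(184×72) = 104/√13248 ≈ 104/115.1000 ≈ 0.9036

r ≈ 0.9036
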